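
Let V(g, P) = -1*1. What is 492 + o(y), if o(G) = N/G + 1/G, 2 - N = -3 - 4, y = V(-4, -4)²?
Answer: 502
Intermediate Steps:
V(g, P) = -1
y = 1 (y = (-1)² = 1)
N = 9 (N = 2 - (-3 - 4) = 2 - 1*(-7) = 2 + 7 = 9)
o(G) = 10/G (o(G) = 9/G + 1/G = 10/G)
492 + o(y) = 492 + 10/1 = 492 + 10*1 = 492 + 10 = 502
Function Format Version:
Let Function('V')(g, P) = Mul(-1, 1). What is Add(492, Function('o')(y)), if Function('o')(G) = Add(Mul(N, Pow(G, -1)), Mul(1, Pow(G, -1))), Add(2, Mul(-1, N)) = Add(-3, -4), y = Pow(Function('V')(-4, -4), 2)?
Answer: 502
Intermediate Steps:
Function('V')(g, P) = -1
y = 1 (y = Pow(-1, 2) = 1)
N = 9 (N = Add(2, Mul(-1, Add(-3, -4))) = Add(2, Mul(-1, -7)) = Add(2, 7) = 9)
Function('o')(G) = Mul(10, Pow(G, -1)) (Function('o')(G) = Add(Mul(9, Pow(G, -1)), Mul(1, Pow(G, -1))) = Add(Mul(9, Pow(G, -1)), Pow(G, -1)) = Mul(10, Pow(G, -1)))
Add(492, Function('o')(y)) = Add(492, Mul(10, Pow(1, -1))) = Add(492, Mul(10, 1)) = Add(492, 10) = 502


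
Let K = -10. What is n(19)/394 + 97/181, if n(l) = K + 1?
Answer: 36589/71314 ≈ 0.51307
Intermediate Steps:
n(l) = -9 (n(l) = -10 + 1 = -9)
n(19)/394 + 97/181 = -9/394 + 97/181 = 36589/71314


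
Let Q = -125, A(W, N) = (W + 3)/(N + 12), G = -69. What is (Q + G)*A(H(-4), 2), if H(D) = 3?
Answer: -582/7 ≈ -83.143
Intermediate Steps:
A(W, N) = (3 + W)/(12 + N)
(Q + G)*A(H(-4), 2) = (-125 - 69)*((3 + 3)/(12 + 2)) = -194*6/14 = -97*6/7 = -194*3/7 = -582/7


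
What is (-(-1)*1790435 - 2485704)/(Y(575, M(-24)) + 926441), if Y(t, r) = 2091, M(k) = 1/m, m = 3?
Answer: -695269/928532 ≈ -0.74878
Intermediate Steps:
M(k) = ⅓ (M(k) = 1/3 = ⅓)
(-(-1)*1790435 - 2485704)/(Y(575, M(-24)) + 926441) = (-(-1)*1790435 - 2485704)/(2091 + 926441) = (-1*(-1790435) - 2485704)/928532 = (1790435 - 2485704)*(1/928532) = -695269*1/928532 = -695269/928532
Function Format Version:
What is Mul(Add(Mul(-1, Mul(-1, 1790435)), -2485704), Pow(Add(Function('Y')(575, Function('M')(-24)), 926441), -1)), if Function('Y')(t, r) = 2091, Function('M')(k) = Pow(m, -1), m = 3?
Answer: Rational(-695269, 928532) ≈ -0.74878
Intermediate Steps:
Function('M')(k) = Rational(1, 3) (Function('M')(k) = Pow(3, -1) = Rational(1, 3))
Mul(Add(Mul(-1, Mul(-1, 1790435)), -2485704), Pow(Add(Function('Y')(575, Function('M')(-24)), 926441), -1)) = Mul(Add(Mul(-1, Mul(-1, 1790435)), -2485704), Pow(Add(2091, 926441), -1)) = Mul(Add(Mul(-1, -1790435), -2485704), Pow(928532, -1)) = Mul(Add(1790435, -2485704), Rational(1, 928532)) = Mul(-695269, Rational(1, 928532)) = Rational(-695269, 928532)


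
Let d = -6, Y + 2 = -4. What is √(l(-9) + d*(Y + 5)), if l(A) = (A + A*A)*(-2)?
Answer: I*√138 ≈ 11.747*I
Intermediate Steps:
Y = -6 (Y = -2 - 4 = -6)
l(A) = -2*A - 2*A² (l(A) = (A + A²)*(-2) = -2*A - 2*A²)
√(l(-9) + d*(Y + 5)) = √(-2*(-9)*(1 - 9) - 6*(-6 + 5)) = √(-2*(-9)*(-8) - 6*(-1)) = √(-144 + 6) = √(-138) = I*√138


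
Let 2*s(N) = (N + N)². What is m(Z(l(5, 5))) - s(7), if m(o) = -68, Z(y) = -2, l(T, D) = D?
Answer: -166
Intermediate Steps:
s(N) = 2*N² (s(N) = (N + N)²/2 = (2*N)²/2 = (4*N²)/2 = 2*N²)
m(Z(l(5, 5))) - s(7) = -68 - 2*7² = -68 - 2*49 = -68 - 1*98 = -68 - 98 = -166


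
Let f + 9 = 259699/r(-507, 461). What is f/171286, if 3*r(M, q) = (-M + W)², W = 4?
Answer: -785496/22363185803 ≈ -3.5124e-5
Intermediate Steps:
r(M, q) = (4 - M)²/3 (r(M, q) = (-M + 4)²/3 = (4 - M)²/3)
f = -1570992/261121 (f = -9 + 259699/(((-4 - 507)²/3)) = -9 + 259699/(((⅓)*(-511)²)) = -9 + 259699/(((⅓)*261121)) = -9 + 259699/(261121/3) = -9 + 259699*(3/261121) = -9 + 779097/261121 = -1570992/261121 ≈ -6.0163)
f/171286 = -1570992/261121/171286 = -1570992/261121*1/171286 = -785496/22363185803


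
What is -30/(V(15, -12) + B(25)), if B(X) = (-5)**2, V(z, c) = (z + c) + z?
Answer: -30/43 ≈ -0.69767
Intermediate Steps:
V(z, c) = c + 2*z (V(z, c) = (c + z) + z = c + 2*z)
B(X) = 25
-30/(V(15, -12) + B(25)) = -30/((-12 + 2*15) + 25) = -30/((-12 + 30) + 25) = -30/(18 + 25) = -30/43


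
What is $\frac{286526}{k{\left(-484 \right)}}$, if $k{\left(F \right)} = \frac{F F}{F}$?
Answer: $- \frac{143263}{242} \approx -592.0$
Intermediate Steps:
$k{\left(F \right)} = F$ ($k{\left(F \right)} = \frac{F^{2}}{F} = F$)
$\frac{286526}{k{\left(-484 \right)}} = \frac{286526}{-484} = 286526 \left(- \frac{1}{484}\right) = - \frac{143263}{242}$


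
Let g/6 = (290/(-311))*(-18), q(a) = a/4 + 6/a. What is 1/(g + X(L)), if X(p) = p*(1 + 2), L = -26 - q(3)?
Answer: 1244/17985 ≈ 0.069169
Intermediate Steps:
q(a) = 6/a + a/4 (q(a) = a*(¼) + 6/a = a/4 + 6/a = 6/a + a/4)
L = -115/4 (L = -26 - (6/3 + (¼)*3) = -26 - (6*(⅓) + ¾) = -26 - (2 + ¾) = -26 - 1*11/4 = -26 - 11/4 = -115/4 ≈ -28.750)
g = 31320/311 (g = 6*((290/(-311))*(-18)) = 6*((290*(-1/311))*(-18)) = 6*(-290/311*(-18)) = 6*(5220/311) = 31320/311 ≈ 100.71)
X(p) = 3*p (X(p) = p*3 = 3*p)
1/(g + X(L)) = 1/(31320/311 + 3*(-115/4)) = 1/(31320/311 - 345/4) = 1/(17985/1244) = 1244/17985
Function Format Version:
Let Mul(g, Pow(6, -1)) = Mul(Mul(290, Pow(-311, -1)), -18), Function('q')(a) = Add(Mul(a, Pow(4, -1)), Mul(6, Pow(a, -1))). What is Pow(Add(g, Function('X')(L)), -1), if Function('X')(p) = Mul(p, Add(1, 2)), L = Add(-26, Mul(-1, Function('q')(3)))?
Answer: Rational(1244, 17985) ≈ 0.069169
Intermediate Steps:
Function('q')(a) = Add(Mul(6, Pow(a, -1)), Mul(Rational(1, 4), a)) (Function('q')(a) = Add(Mul(a, Rational(1, 4)), Mul(6, Pow(a, -1))) = Add(Mul(Rational(1, 4), a), Mul(6, Pow(a, -1))) = Add(Mul(6, Pow(a, -1)), Mul(Rational(1, 4), a)))
L = Rational(-115, 4) (L = Add(-26, Mul(-1, Add(Mul(6, Pow(3, -1)), Mul(Rational(1, 4), 3)))) = Add(-26, Mul(-1, Add(Mul(6, Rational(1, 3)), Rational(3, 4)))) = Add(-26, Mul(-1, Add(2, Rational(3, 4)))) = Add(-26, Mul(-1, Rational(11, 4))) = Add(-26, Rational(-11, 4)) = Rational(-115, 4) ≈ -28.750)
g = Rational(31320, 311) (g = Mul(6, Mul(Mul(290, Pow(-311, -1)), -18)) = Mul(6, Mul(Mul(290, Rational(-1, 311)), -18)) = Mul(6, Mul(Rational(-290, 311), -18)) = Mul(6, Rational(5220, 311)) = Rational(31320, 311) ≈ 100.71)
Function('X')(p) = Mul(3, p) (Function('X')(p) = Mul(p, 3) = Mul(3, p))
Pow(Add(g, Function('X')(L)), -1) = Pow(Add(Rational(31320, 311), Mul(3, Rational(-115, 4))), -1) = Pow(Add(Rational(31320, 311), Rational(-345, 4)), -1) = Pow(Rational(17985, 1244), -1) = Rational(1244, 17985)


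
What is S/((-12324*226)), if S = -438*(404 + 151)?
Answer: 40515/464204 ≈ 0.087278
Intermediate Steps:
S = -243090 (S = -438*555 = -243090)
S/((-12324*226)) = -243090/((-12324*226)) = -243090/(-2785224) = -243090*(-1/2785224) = 40515/464204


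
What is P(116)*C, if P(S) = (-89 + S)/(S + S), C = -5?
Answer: -135/232 ≈ -0.58190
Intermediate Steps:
P(S) = (-89 + S)/(2*S) (P(S) = (-89 + S)/((2*S)) = (-89 + S)*(1/(2*S)) = (-89 + S)/(2*S))
P(116)*C = ((½)*(-89 + 116)/116)*(-5) = ((½)*(1/116)*27)*(-5) = (27/232)*(-5) = -135/232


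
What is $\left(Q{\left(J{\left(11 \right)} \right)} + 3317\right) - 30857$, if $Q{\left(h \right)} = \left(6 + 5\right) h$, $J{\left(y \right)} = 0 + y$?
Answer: $-27419$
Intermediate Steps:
$J{\left(y \right)} = y$
$Q{\left(h \right)} = 11 h$
$\left(Q{\left(J{\left(11 \right)} \right)} + 3317\right) - 30857 = \left(11 \cdot 11 + 3317\right) - 30857 = \left(121 + 3317\right) - 30857 = 3438 - 30857 = -27419$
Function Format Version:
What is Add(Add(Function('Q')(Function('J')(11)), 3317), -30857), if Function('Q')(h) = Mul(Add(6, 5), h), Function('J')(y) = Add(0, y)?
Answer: -27419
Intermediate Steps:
Function('J')(y) = y
Function('Q')(h) = Mul(11, h)
Add(Add(Function('Q')(Function('J')(11)), 3317), -30857) = Add(Add(Mul(11, 11), 3317), -30857) = Add(Add(121, 3317), -30857) = Add(3438, -30857) = -27419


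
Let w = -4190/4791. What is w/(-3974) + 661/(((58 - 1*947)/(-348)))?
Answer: 2189803324531/8463028413 ≈ 258.75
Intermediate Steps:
w = -4190/4791 (w = -4190*1/4791 = -4190/4791 ≈ -0.87456)
w/(-3974) + 661/(((58 - 1*947)/(-348))) = -4190/4791/(-3974) + 661/(((58 - 1*947)/(-348))) = -4190/4791*(-1/3974) + 661/(((58 - 947)*(-1/348))) = 2095/9519717 + 661/((-889*(-1/348))) = 2095/9519717 + 661/(889/348) = 2095/9519717 + 661*(348/889) = 2095/9519717 + 230028/889 = 2189803324531/8463028413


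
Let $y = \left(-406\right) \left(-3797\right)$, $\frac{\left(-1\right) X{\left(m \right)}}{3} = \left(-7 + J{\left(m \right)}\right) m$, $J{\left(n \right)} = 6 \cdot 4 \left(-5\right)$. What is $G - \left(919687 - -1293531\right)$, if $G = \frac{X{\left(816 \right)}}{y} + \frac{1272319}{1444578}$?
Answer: $- \frac{2464345597725599891}{1113467721198} \approx -2.2132 \cdot 10^{6}$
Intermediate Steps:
$J{\left(n \right)} = -120$ ($J{\left(n \right)} = 24 \left(-5\right) = -120$)
$X{\left(m \right)} = 381 m$ ($X{\left(m \right)} = - 3 \left(-7 - 120\right) m = - 3 \left(- 127 m\right) = 381 m$)
$y = 1541582$
$G = \frac{1205248795273}{1113467721198}$ ($G = \frac{381 \cdot 816}{1541582} + \frac{1272319}{1444578} = 310896 \cdot \frac{1}{1541582} + 1272319 \cdot \frac{1}{1444578} = \frac{155448}{770791} + \frac{1272319}{1444578} = \frac{1205248795273}{1113467721198} \approx 1.0824$)
$G - \left(919687 - -1293531\right) = \frac{1205248795273}{1113467721198} - \left(919687 - -1293531\right) = \frac{1205248795273}{1113467721198} - \left(919687 + 1293531\right) = \frac{1205248795273}{1113467721198} - 2213218 = - \frac{2464345597725599891}{1113467721198}$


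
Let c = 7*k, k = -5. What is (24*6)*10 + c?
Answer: 1405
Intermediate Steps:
c = -35 (c = 7*(-5) = -35)
(24*6)*10 + c = (24*6)*10 - 35 = 144*10 - 35 = 1440 - 35 = 1405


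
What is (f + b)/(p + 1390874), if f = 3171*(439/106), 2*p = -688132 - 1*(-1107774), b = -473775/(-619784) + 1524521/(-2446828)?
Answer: 263887763342549563/32163867831215193480 ≈ 0.0082045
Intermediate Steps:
b = 53593053059/379126211288 (b = -473775*(-1/619784) + 1524521*(-1/2446828) = 473775/619784 - 1524521/2446828 = 53593053059/379126211288 ≈ 0.14136)
p = 209821 (p = (-688132 - 1*(-1107774))/2 = (-688132 + 1107774)/2 = (½)*419642 = 209821)
f = 1392069/106 (f = 3171*(439*(1/106)) = 3171*(439/106) = 1392069/106 ≈ 13133.)
(f + b)/(p + 1390874) = (1392069/106 + 53593053059/379126211288)/(209821 + 1390874) = (263887763342549563/20093689198264)/1600695 = (263887763342549563/20093689198264)*(1/1600695) = 263887763342549563/32163867831215193480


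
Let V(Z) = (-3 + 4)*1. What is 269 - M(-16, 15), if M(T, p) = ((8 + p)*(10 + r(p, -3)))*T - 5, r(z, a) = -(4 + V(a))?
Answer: 2114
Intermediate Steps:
V(Z) = 1 (V(Z) = 1*1 = 1)
r(z, a) = -5 (r(z, a) = -(4 + 1) = -1*5 = -5)
M(T, p) = -5 + T*(40 + 5*p) (M(T, p) = ((8 + p)*(10 - 5))*T - 5 = ((8 + p)*5)*T - 5 = (40 + 5*p)*T - 5 = T*(40 + 5*p) - 5 = -5 + T*(40 + 5*p))
269 - M(-16, 15) = 269 - (-5 + 40*(-16) + 5*(-16)*15) = 269 - (-5 - 640 - 1200) = 269 - 1*(-1845) = 269 + 1845 = 2114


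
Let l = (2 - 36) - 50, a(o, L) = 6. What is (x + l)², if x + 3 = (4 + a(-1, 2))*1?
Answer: 5929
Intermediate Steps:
l = -84 (l = -34 - 50 = -84)
x = 7 (x = -3 + (4 + 6)*1 = -3 + 10*1 = -3 + 10 = 7)
(x + l)² = (7 - 84)² = (-77)² = 5929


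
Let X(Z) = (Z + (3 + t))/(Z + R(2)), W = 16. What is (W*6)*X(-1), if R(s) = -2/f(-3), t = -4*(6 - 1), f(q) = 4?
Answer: 1152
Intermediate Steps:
t = -20 (t = -4*5 = -20)
R(s) = -1/2 (R(s) = -2/4 = -2*1/4 = -1/2)
X(Z) = (-17 + Z)/(-1/2 + Z) (X(Z) = (Z + (3 - 20))/(Z - 1/2) = (Z - 17)/(-1/2 + Z) = (-17 + Z)/(-1/2 + Z))
(W*6)*X(-1) = (16*6)*(2*(-17 - 1)/(-1 + 2*(-1))) = 96*(2*(-18)/(-1 - 2)) = 96*(2*(-18)/(-3)) = 96*(2*(-1/3)*(-18)) = 96*12 = 1152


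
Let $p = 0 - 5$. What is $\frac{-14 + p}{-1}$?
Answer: $19$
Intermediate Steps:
$p = -5$
$\frac{-14 + p}{-1} = \frac{-14 - 5}{-1} = \left(-1\right) \left(-19\right) = 19$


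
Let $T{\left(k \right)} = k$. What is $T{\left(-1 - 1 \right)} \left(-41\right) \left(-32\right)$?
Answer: $-2624$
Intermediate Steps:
$T{\left(-1 - 1 \right)} \left(-41\right) \left(-32\right) = \left(-1 - 1\right) \left(-41\right) \left(-32\right) = \left(-2\right) \left(-41\right) \left(-32\right) = 82 \left(-32\right) = -2624$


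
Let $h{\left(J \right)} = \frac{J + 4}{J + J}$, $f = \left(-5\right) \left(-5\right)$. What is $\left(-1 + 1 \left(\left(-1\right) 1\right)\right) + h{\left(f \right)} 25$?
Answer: $\frac{25}{2} \approx 12.5$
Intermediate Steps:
$f = 25$
$h{\left(J \right)} = \frac{4 + J}{2 J}$
$\left(-1 + 1 \left(\left(-1\right) 1\right)\right) + h{\left(f \right)} 25 = \left(-1 + 1 \left(\left(-1\right) 1\right)\right) + \frac{4 + 25}{2 \cdot 25} \cdot 25 = \left(-1 + 1 \left(-1\right)\right) + \frac{1}{2} \cdot \frac{1}{25} \cdot 29 \cdot 25 = \left(-1 - 1\right) + \frac{29}{50} \cdot 25 = -2 + \frac{29}{2} = \frac{25}{2}$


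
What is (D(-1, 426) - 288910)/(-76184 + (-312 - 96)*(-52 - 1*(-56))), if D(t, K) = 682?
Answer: 72057/19454 ≈ 3.7040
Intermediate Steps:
(D(-1, 426) - 288910)/(-76184 + (-312 - 96)*(-52 - 1*(-56))) = (682 - 288910)/(-76184 + (-312 - 96)*(-52 - 1*(-56))) = -288228/(-76184 - 408*(-52 + 56)) = -288228/(-76184 - 408*4) = -288228/(-76184 - 1632) = -288228/(-77816) = -288228*(-1/77816) = 72057/19454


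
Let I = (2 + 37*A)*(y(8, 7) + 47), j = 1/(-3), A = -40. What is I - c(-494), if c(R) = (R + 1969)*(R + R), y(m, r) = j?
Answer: 4164980/3 ≈ 1.3883e+6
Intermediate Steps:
j = -⅓ ≈ -0.33333
y(m, r) = -⅓
c(R) = 2*R*(1969 + R) (c(R) = (1969 + R)*(2*R) = 2*R*(1969 + R))
I = -206920/3 (I = (2 + 37*(-40))*(-⅓ + 47) = (2 - 1480)*(140/3) = -1478*140/3 = -206920/3 ≈ -68973.)
I - c(-494) = -206920/3 - 2*(-494)*(1969 - 494) = -206920/3 - 2*(-494)*1475 = -206920/3 - 1*(-1457300) = -206920/3 + 1457300 = 4164980/3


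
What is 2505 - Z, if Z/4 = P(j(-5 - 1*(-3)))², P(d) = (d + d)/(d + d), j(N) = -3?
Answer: 2501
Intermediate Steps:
P(d) = 1 (P(d) = (2*d)/((2*d)) = (2*d)*(1/(2*d)) = 1)
Z = 4 (Z = 4*1² = 4*1 = 4)
2505 - Z = 2505 - 1*4 = 2505 - 4 = 2501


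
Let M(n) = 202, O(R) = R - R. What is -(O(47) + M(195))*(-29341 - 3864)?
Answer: 6707410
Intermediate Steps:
O(R) = 0
-(O(47) + M(195))*(-29341 - 3864) = -(0 + 202)*(-29341 - 3864) = -202*(-33205) = -1*(-6707410) = 6707410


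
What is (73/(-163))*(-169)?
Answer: 12337/163 ≈ 75.687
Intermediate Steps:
(73/(-163))*(-169) = (73*(-1/163))*(-169) = -73/163*(-169) = 12337/163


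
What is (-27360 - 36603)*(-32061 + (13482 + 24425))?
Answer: -373927698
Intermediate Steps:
(-27360 - 36603)*(-32061 + (13482 + 24425)) = -63963*(-32061 + 37907) = -63963*5846 = -373927698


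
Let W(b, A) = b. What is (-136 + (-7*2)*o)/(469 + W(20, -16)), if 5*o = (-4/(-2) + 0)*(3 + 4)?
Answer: -292/815 ≈ -0.35828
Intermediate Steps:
o = 14/5 (o = ((-4/(-2) + 0)*(3 + 4))/5 = ((-4*(-½) + 0)*7)/5 = ((2 + 0)*7)/5 = (2*7)/5 = (⅕)*14 = 14/5 ≈ 2.8000)
(-136 + (-7*2)*o)/(469 + W(20, -16)) = (-136 - 7*2*(14/5))/(469 + 20) = (-136 - 14*14/5)/489 = (-136 - 196/5)*(1/489) = -876/5*1/489 = -292/815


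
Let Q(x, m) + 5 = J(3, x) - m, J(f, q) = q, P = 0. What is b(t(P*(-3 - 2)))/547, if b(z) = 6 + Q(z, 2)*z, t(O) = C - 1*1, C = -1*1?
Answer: 24/547 ≈ 0.043876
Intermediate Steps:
Q(x, m) = -5 + x - m (Q(x, m) = -5 + (x - m) = -5 + x - m)
C = -1
t(O) = -2 (t(O) = -1 - 1*1 = -1 - 1 = -2)
b(z) = 6 + z*(-7 + z) (b(z) = 6 + (-5 + z - 1*2)*z = 6 + (-5 + z - 2)*z = 6 + (-7 + z)*z = 6 + z*(-7 + z))
b(t(P*(-3 - 2)))/547 = (6 - 2*(-7 - 2))/547 = (6 - 2*(-9))*(1/547) = (6 + 18)*(1/547) = 24*(1/547) = 24/547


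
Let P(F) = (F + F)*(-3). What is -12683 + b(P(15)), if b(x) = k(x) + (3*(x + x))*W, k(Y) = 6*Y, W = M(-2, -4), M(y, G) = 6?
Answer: -16463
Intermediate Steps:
P(F) = -6*F (P(F) = (2*F)*(-3) = -6*F)
W = 6
b(x) = 42*x (b(x) = 6*x + (3*(x + x))*6 = 6*x + (3*(2*x))*6 = 6*x + (6*x)*6 = 6*x + 36*x = 42*x)
-12683 + b(P(15)) = -12683 + 42*(-6*15) = -12683 + 42*(-90) = -12683 - 3780 = -16463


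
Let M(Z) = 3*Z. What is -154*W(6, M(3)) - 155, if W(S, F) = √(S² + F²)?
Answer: -155 - 462*√13 ≈ -1820.8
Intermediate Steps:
W(S, F) = √(F² + S²)
-154*W(6, M(3)) - 155 = -154*√((3*3)² + 6²) - 155 = -154*√(9² + 36) - 155 = -154*√(81 + 36) - 155 = -462*√13 - 155 = -155 - 462*√13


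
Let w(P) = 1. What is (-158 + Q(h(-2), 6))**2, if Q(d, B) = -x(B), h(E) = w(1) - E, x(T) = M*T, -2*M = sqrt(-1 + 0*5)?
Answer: 24955 - 948*I ≈ 24955.0 - 948.0*I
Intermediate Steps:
M = -I/2 (M = -sqrt(-1 + 0*5)/2 = -sqrt(-1 + 0)/2 = -I/2 ≈ -0.5*I)
x(T) = -I*T/2 (x(T) = (-I/2)*T = -I*T/2)
h(E) = 1 - E
Q(d, B) = I*B/2 (Q(d, B) = -(-1)*I*B/2 = I*B/2)
(-158 + Q(h(-2), 6))**2 = (-158 + (1/2)*I*6)**2 = (-158 + 3*I)**2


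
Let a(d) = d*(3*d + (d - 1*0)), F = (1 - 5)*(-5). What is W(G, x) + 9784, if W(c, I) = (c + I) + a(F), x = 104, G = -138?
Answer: 11350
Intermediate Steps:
F = 20 (F = -4*(-5) = 20)
a(d) = 4*d² (a(d) = d*(3*d + (d + 0)) = d*(3*d + d) = d*(4*d) = 4*d²)
W(c, I) = 1600 + I + c (W(c, I) = (c + I) + 4*20² = (I + c) + 4*400 = (I + c) + 1600 = 1600 + I + c)
W(G, x) + 9784 = (1600 + 104 - 138) + 9784 = 1566 + 9784 = 11350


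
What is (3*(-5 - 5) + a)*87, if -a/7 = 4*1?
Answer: -5046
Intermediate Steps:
a = -28 ≈ -28.000
(3*(-5 - 5) + a)*87 = (3*(-5 - 5) - 28)*87 = (3*(-10) - 28)*87 = (-30 - 28)*87 = -58*87 = -5046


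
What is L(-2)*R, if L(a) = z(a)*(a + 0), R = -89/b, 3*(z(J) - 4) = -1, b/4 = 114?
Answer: 979/684 ≈ 1.4313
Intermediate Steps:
b = 456 (b = 4*114 = 456)
z(J) = 11/3 (z(J) = 4 + (⅓)*(-1) = 4 - ⅓ = 11/3)
R = -89/456 ≈ -0.19518
L(a) = 11*a/3 (L(a) = 11*(a + 0)/3 = 11*a/3)
L(-2)*R = ((11/3)*(-2))*(-89/456) = -22/3*(-89/456) = 979/684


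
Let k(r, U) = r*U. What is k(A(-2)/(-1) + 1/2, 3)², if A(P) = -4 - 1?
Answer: 1089/4 ≈ 272.25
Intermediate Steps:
A(P) = -5
k(r, U) = U*r
k(A(-2)/(-1) + 1/2, 3)² = (3*(-5/(-1) + 1/2))² = (3*(-5*(-1) + 1*(½)))² = (3*(5 + ½))² = (3*(11/2))² = (33/2)² = 1089/4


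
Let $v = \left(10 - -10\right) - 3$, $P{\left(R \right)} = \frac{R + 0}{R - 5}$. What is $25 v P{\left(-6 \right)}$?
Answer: $\frac{2550}{11} \approx 231.82$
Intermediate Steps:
$P{\left(R \right)} = \frac{R}{-5 + R}$
$v = 17$ ($v = \left(10 + 10\right) - 3 = 20 - 3 = 17$)
$25 v P{\left(-6 \right)} = 25 \cdot 17 \left(- \frac{6}{-5 - 6}\right) = 425 \left(- \frac{6}{-11}\right) = 425 \left(\left(-6\right) \left(- \frac{1}{11}\right)\right) = 425 \cdot \frac{6}{11} = \frac{2550}{11}$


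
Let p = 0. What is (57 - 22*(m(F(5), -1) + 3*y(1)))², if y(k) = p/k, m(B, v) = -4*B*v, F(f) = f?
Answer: 146689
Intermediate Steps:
m(B, v) = -4*B*v
y(k) = 0 (y(k) = 0/k = 0)
(57 - 22*(m(F(5), -1) + 3*y(1)))² = (57 - 22*(-4*5*(-1) + 3*0))² = (57 - 22*(20 + 0))² = (57 - 22*20)² = (57 - 440)² = (-383)² = 146689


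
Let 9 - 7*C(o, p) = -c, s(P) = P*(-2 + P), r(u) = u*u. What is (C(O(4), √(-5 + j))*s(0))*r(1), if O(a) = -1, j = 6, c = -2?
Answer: 0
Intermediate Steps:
r(u) = u²
C(o, p) = 1 (C(o, p) = 9/7 - (-1)*(-2)/7 = 9/7 - ⅐*2 = 9/7 - 2/7 = 1)
(C(O(4), √(-5 + j))*s(0))*r(1) = (1*(0*(-2 + 0)))*1² = (1*(0*(-2)))*1 = (1*0)*1 = 0*1 = 0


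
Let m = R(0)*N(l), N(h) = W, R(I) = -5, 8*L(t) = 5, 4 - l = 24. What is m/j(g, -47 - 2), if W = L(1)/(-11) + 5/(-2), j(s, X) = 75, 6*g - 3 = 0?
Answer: 15/88 ≈ 0.17045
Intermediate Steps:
g = 1/2 (g = 1/2 + (1/6)*0 = 1/2 + 0 = 1/2 ≈ 0.50000)
l = -20 (l = 4 - 1*24 = 4 - 24 = -20)
L(t) = 5/8 (L(t) = (1/8)*5 = 5/8)
W = -225/88 (W = (5/8)/(-11) + 5/(-2) = (5/8)*(-1/11) + 5*(-1/2) = -5/88 - 5/2 = -225/88 ≈ -2.5568)
N(h) = -225/88
m = 1125/88 (m = -5*(-225/88) = 1125/88 ≈ 12.784)
m/j(g, -47 - 2) = (1125/88)/75 = (1125/88)*(1/75) = 15/88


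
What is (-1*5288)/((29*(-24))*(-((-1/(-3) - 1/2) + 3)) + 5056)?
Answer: -1322/1757 ≈ -0.75242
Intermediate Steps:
(-1*5288)/((29*(-24))*(-((-1/(-3) - 1/2) + 3)) + 5056) = -5288/(-(-696)*((-1*(-⅓) - 1*½) + 3) + 5056) = -5288/(-(-696)*((⅓ - ½) + 3) + 5056) = -5288/(-(-696)*(-⅙ + 3) + 5056) = -5288/(-(-696)*17/6 + 5056) = -5288/(-696*(-17/6) + 5056) = -5288/(1972 + 5056) = -5288/7028 = -5288*1/7028 = -1322/1757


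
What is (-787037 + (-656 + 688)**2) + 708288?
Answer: -77725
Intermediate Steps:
(-787037 + (-656 + 688)**2) + 708288 = (-787037 + 32**2) + 708288 = (-787037 + 1024) + 708288 = -786013 + 708288 = -77725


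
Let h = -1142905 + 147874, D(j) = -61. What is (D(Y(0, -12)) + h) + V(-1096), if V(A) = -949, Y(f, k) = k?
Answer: -996041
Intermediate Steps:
h = -995031
(D(Y(0, -12)) + h) + V(-1096) = (-61 - 995031) - 949 = -995092 - 949 = -996041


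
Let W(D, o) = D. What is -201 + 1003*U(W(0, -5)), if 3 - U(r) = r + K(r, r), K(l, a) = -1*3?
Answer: 5817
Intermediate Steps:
K(l, a) = -3
U(r) = 6 - r (U(r) = 3 - (r - 3) = 3 - (-3 + r) = 3 + (3 - r) = 6 - r)
-201 + 1003*U(W(0, -5)) = -201 + 1003*(6 - 1*0) = -201 + 1003*(6 + 0) = -201 + 1003*6 = -201 + 6018 = 5817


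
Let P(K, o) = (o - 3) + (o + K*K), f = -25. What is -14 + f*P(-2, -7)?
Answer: 311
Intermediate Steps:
P(K, o) = -3 + K² + 2*o (P(K, o) = (-3 + o) + (o + K²) = -3 + K² + 2*o)
-14 + f*P(-2, -7) = -14 - 25*(-3 + (-2)² + 2*(-7)) = -14 - 25*(-3 + 4 - 14) = -14 - 25*(-13) = -14 + 325 = 311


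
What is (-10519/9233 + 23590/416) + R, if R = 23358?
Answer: 44964913395/1920464 ≈ 23414.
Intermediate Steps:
(-10519/9233 + 23590/416) + R = (-10519/9233 + 23590/416) + 23358 = (-10519*1/9233 + 23590*(1/416)) + 23358 = (-10519/9233 + 11795/208) + 23358 = 106715283/1920464 + 23358 = 44964913395/1920464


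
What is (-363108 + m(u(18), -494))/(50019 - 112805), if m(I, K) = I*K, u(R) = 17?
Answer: 185753/31393 ≈ 5.9170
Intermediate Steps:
(-363108 + m(u(18), -494))/(50019 - 112805) = (-363108 + 17*(-494))/(50019 - 112805) = (-363108 - 8398)/(-62786) = -371506*(-1/62786) = 185753/31393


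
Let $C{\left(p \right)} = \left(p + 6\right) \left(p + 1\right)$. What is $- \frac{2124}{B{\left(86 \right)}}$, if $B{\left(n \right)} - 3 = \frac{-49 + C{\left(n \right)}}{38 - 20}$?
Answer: $- \frac{38232}{8009} \approx -4.7736$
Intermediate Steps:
$C{\left(p \right)} = \left(1 + p\right) \left(6 + p\right)$ ($C{\left(p \right)} = \left(6 + p\right) \left(1 + p\right) = \left(1 + p\right) \left(6 + p\right)$)
$B{\left(n \right)} = \frac{11}{18} + \frac{n^{2}}{18} + \frac{7 n}{18}$ ($B{\left(n \right)} = 3 + \frac{-49 + \left(6 + n^{2} + 7 n\right)}{38 - 20} = 3 + \frac{-43 + n^{2} + 7 n}{18} = 3 + \left(-43 + n^{2} + 7 n\right) \frac{1}{18} = 3 + \left(- \frac{43}{18} + \frac{n^{2}}{18} + \frac{7 n}{18}\right) = \frac{11}{18} + \frac{n^{2}}{18} + \frac{7 n}{18}$)
$- \frac{2124}{B{\left(86 \right)}} = - \frac{2124}{\frac{11}{18} + \frac{86^{2}}{18} + \frac{7}{18} \cdot 86} = - \frac{2124}{\frac{11}{18} + \frac{1}{18} \cdot 7396 + \frac{301}{9}} = - \frac{2124}{\frac{11}{18} + \frac{3698}{9} + \frac{301}{9}} = - \frac{2124}{\frac{8009}{18}} = \left(-2124\right) \frac{18}{8009} = - \frac{38232}{8009}$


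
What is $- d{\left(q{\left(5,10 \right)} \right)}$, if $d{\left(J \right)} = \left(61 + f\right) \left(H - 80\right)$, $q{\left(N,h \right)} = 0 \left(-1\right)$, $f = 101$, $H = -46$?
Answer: $20412$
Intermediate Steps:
$q{\left(N,h \right)} = 0$
$d{\left(J \right)} = -20412$ ($d{\left(J \right)} = \left(61 + 101\right) \left(-46 - 80\right) = 162 \left(-126\right) = -20412$)
$- d{\left(q{\left(5,10 \right)} \right)} = \left(-1\right) \left(-20412\right) = 20412$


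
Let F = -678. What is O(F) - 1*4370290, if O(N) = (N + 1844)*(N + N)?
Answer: -5951386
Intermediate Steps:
O(N) = 2*N*(1844 + N) (O(N) = (1844 + N)*(2*N) = 2*N*(1844 + N))
O(F) - 1*4370290 = 2*(-678)*(1844 - 678) - 1*4370290 = 2*(-678)*1166 - 4370290 = -1581096 - 4370290 = -5951386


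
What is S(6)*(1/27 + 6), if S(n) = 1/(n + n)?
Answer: 163/324 ≈ 0.50309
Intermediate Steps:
S(n) = 1/(2*n)
S(6)*(1/27 + 6) = ((1/2)/6)*(1/27 + 6) = ((1/2)*(1/6))*(1/27 + 6) = (1/12)*(163/27) = 163/324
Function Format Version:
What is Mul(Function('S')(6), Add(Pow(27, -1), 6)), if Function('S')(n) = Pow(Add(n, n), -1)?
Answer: Rational(163, 324) ≈ 0.50309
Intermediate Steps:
Function('S')(n) = Mul(Rational(1, 2), Pow(n, -1)) (Function('S')(n) = Pow(Mul(2, n), -1) = Mul(Rational(1, 2), Pow(n, -1)))
Mul(Function('S')(6), Add(Pow(27, -1), 6)) = Mul(Mul(Rational(1, 2), Pow(6, -1)), Add(Pow(27, -1), 6)) = Mul(Mul(Rational(1, 2), Rational(1, 6)), Add(Rational(1, 27), 6)) = Mul(Rational(1, 12), Rational(163, 27)) = Rational(163, 324)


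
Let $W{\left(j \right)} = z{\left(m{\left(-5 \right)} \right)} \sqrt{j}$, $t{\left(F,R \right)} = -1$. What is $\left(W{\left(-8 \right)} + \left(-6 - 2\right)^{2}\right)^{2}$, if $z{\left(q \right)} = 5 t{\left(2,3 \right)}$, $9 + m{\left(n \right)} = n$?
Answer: $3896 - 1280 i \sqrt{2} \approx 3896.0 - 1810.2 i$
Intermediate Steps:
$m{\left(n \right)} = -9 + n$
$z{\left(q \right)} = -5$ ($z{\left(q \right)} = 5 \left(-1\right) = -5$)
$W{\left(j \right)} = - 5 \sqrt{j}$
$\left(W{\left(-8 \right)} + \left(-6 - 2\right)^{2}\right)^{2} = \left(- 5 \sqrt{-8} + \left(-6 - 2\right)^{2}\right)^{2} = \left(- 5 \cdot 2 i \sqrt{2} + \left(-8\right)^{2}\right)^{2} = \left(- 10 i \sqrt{2} + 64\right)^{2} = \left(64 - 10 i \sqrt{2}\right)^{2}$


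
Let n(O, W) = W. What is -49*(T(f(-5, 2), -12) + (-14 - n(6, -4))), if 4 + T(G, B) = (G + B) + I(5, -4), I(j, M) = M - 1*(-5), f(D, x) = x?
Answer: 1127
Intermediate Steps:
I(j, M) = 5 + M (I(j, M) = M + 5 = 5 + M)
T(G, B) = -3 + B + G (T(G, B) = -4 + ((G + B) + (5 - 4)) = -4 + ((B + G) + 1) = -4 + (1 + B + G) = -3 + B + G)
-49*(T(f(-5, 2), -12) + (-14 - n(6, -4))) = -49*((-3 - 12 + 2) + (-14 - 1*(-4))) = -49*(-13 + (-14 + 4)) = -49*(-13 - 10) = -49*(-23) = 1127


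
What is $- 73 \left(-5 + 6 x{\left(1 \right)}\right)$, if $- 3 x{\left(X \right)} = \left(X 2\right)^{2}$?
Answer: $949$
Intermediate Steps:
$x{\left(X \right)} = - \frac{4 X^{2}}{3}$ ($x{\left(X \right)} = - \frac{\left(X 2\right)^{2}}{3} = - \frac{\left(2 X\right)^{2}}{3} = - \frac{4 X^{2}}{3}$)
$- 73 \left(-5 + 6 x{\left(1 \right)}\right) = - 73 \left(-5 + 6 \left(- \frac{4 \cdot 1^{2}}{3}\right)\right) = - 73 \left(-5 + 6 \left(\left(- \frac{4}{3}\right) 1\right)\right) = - 73 \left(-5 + 6 \left(- \frac{4}{3}\right)\right) = - 73 \left(-5 - 8\right) = \left(-73\right) \left(-13\right) = 949$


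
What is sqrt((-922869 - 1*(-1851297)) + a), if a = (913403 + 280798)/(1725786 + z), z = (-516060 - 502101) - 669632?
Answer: sqrt(1340201525075565)/37993 ≈ 963.57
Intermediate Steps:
z = -1687793 (z = -1018161 - 669632 = -1687793)
a = 1194201/37993 (a = (913403 + 280798)/(1725786 - 1687793) = 1194201/37993 ≈ 31.432)
sqrt((-922869 - 1*(-1851297)) + a) = sqrt((-922869 - 1*(-1851297)) + 1194201/37993) = sqrt((-922869 + 1851297) + 1194201/37993) = sqrt(928428 + 1194201/37993) = sqrt(35274959205/37993) = sqrt(1340201525075565)/37993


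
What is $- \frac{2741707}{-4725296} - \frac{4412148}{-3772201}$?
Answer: $\frac{31190975182915}{17824766296496} \approx 1.7499$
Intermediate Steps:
$- \frac{2741707}{-4725296} - \frac{4412148}{-3772201} = \left(-2741707\right) \left(- \frac{1}{4725296}\right) - - \frac{4412148}{3772201} = \frac{2741707}{4725296} + \frac{4412148}{3772201} = \frac{31190975182915}{17824766296496}$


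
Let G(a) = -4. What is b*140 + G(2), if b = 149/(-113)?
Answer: -21312/113 ≈ -188.60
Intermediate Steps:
b = -149/113 (b = 149*(-1/113) = -149/113 ≈ -1.3186)
b*140 + G(2) = -149/113*140 - 4 = -20860/113 - 4 = -21312/113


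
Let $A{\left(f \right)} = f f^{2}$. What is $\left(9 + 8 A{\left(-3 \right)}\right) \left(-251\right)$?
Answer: $51957$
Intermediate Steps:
$A{\left(f \right)} = f^{3}$
$\left(9 + 8 A{\left(-3 \right)}\right) \left(-251\right) = \left(9 + 8 \left(-3\right)^{3}\right) \left(-251\right) = \left(9 + 8 \left(-27\right)\right) \left(-251\right) = \left(9 - 216\right) \left(-251\right) = \left(-207\right) \left(-251\right) = 51957$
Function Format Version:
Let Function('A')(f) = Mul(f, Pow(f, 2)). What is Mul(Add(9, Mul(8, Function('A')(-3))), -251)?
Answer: 51957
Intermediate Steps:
Function('A')(f) = Pow(f, 3)
Mul(Add(9, Mul(8, Function('A')(-3))), -251) = Mul(Add(9, Mul(8, Pow(-3, 3))), -251) = Mul(Add(9, Mul(8, -27)), -251) = Mul(Add(9, -216), -251) = Mul(-207, -251) = 51957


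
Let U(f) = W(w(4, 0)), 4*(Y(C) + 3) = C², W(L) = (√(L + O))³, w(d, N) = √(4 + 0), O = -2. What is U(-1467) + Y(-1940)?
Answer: 940897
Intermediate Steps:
w(d, N) = 2 (w(d, N) = √4 = 2)
W(L) = (-2 + L)^(3/2) (W(L) = (√(L - 2))³ = (√(-2 + L))³ = (-2 + L)^(3/2))
Y(C) = -3 + C²/4
U(f) = 0 (U(f) = (-2 + 2)^(3/2) = 0^(3/2) = 0)
U(-1467) + Y(-1940) = 0 + (-3 + (¼)*(-1940)²) = 0 + (-3 + (¼)*3763600) = 0 + (-3 + 940900) = 0 + 940897 = 940897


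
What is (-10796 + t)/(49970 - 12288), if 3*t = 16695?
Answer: -5231/37682 ≈ -0.13882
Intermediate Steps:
t = 5565 (t = (⅓)*16695 = 5565)
(-10796 + t)/(49970 - 12288) = (-10796 + 5565)/(49970 - 12288) = -5231/37682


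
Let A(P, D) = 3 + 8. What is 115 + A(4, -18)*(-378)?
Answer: -4043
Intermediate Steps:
A(P, D) = 11
115 + A(4, -18)*(-378) = 115 + 11*(-378) = 115 - 4158 = -4043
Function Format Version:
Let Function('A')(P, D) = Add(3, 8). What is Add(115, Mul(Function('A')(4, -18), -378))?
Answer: -4043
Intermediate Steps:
Function('A')(P, D) = 11
Add(115, Mul(Function('A')(4, -18), -378)) = Add(115, Mul(11, -378)) = Add(115, -4158) = -4043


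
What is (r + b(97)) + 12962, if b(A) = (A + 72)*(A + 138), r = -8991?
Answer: 43686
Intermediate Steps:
b(A) = (72 + A)*(138 + A)
(r + b(97)) + 12962 = (-8991 + (9936 + 97**2 + 210*97)) + 12962 = (-8991 + (9936 + 9409 + 20370)) + 12962 = (-8991 + 39715) + 12962 = 30724 + 12962 = 43686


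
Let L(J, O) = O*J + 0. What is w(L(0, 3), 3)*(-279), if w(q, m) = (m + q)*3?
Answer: -2511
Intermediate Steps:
L(J, O) = J*O (L(J, O) = J*O + 0 = J*O)
w(q, m) = 3*m + 3*q
w(L(0, 3), 3)*(-279) = (3*3 + 3*(0*3))*(-279) = (9 + 3*0)*(-279) = (9 + 0)*(-279) = 9*(-279) = -2511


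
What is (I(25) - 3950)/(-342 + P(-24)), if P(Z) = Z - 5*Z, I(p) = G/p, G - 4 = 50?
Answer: 49348/3075 ≈ 16.048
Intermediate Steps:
G = 54 (G = 4 + 50 = 54)
I(p) = 54/p
P(Z) = -4*Z
(I(25) - 3950)/(-342 + P(-24)) = (54/25 - 3950)/(-342 - 4*(-24)) = (54*(1/25) - 3950)/(-342 + 96) = (54/25 - 3950)/(-246) = -98696/25*(-1/246) = 49348/3075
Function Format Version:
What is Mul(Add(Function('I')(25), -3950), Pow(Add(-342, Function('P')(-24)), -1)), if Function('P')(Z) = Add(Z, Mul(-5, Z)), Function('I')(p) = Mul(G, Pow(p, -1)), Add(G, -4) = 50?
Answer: Rational(49348, 3075) ≈ 16.048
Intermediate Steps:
G = 54 (G = Add(4, 50) = 54)
Function('I')(p) = Mul(54, Pow(p, -1))
Function('P')(Z) = Mul(-4, Z)
Mul(Add(Function('I')(25), -3950), Pow(Add(-342, Function('P')(-24)), -1)) = Mul(Add(Mul(54, Pow(25, -1)), -3950), Pow(Add(-342, Mul(-4, -24)), -1)) = Mul(Add(Mul(54, Rational(1, 25)), -3950), Pow(Add(-342, 96), -1)) = Mul(Add(Rational(54, 25), -3950), Pow(-246, -1)) = Mul(Rational(-98696, 25), Rational(-1, 246)) = Rational(49348, 3075)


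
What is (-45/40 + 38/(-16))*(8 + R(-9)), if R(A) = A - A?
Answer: -28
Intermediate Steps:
R(A) = 0
(-45/40 + 38/(-16))*(8 + R(-9)) = (-45/40 + 38/(-16))*(8 + 0) = (-45*1/40 + 38*(-1/16))*8 = (-9/8 - 19/8)*8 = -7/2*8 = -28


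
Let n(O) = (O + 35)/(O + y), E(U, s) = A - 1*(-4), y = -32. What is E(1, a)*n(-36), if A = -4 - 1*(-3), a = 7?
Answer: 3/68 ≈ 0.044118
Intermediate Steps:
A = -1 (A = -4 + 3 = -1)
E(U, s) = 3 (E(U, s) = -1 - 1*(-4) = -1 + 4 = 3)
n(O) = (35 + O)/(-32 + O) (n(O) = (O + 35)/(O - 32) = (35 + O)/(-32 + O))
E(1, a)*n(-36) = 3*((35 - 36)/(-32 - 36)) = 3*(-1/(-68)) = 3*(-1/68*(-1)) = 3*(1/68) = 3/68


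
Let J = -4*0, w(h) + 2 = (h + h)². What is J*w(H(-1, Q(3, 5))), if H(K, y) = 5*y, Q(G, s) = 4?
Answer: 0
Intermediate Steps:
w(h) = -2 + 4*h² (w(h) = -2 + (h + h)² = -2 + (2*h)² = -2 + 4*h²)
J = 0
J*w(H(-1, Q(3, 5))) = 0*(-2 + 4*(5*4)²) = 0*(-2 + 4*20²) = 0*(-2 + 4*400) = 0*(-2 + 1600) = 0*1598 = 0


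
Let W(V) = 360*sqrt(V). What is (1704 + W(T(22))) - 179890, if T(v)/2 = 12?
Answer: -178186 + 720*sqrt(6) ≈ -1.7642e+5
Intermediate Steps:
T(v) = 24 (T(v) = 2*12 = 24)
(1704 + W(T(22))) - 179890 = (1704 + 360*sqrt(24)) - 179890 = (1704 + 360*(2*sqrt(6))) - 179890 = (1704 + 720*sqrt(6)) - 179890 = -178186 + 720*sqrt(6)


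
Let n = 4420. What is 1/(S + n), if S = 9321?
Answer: 1/13741 ≈ 7.2775e-5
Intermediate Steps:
1/(S + n) = 1/(9321 + 4420) = 1/13741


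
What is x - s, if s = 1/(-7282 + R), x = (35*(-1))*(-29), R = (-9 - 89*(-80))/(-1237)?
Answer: 9150170412/9014945 ≈ 1015.0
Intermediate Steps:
R = -7111/1237 (R = (-9 + 7120)*(-1/1237) = 7111*(-1/1237) = -7111/1237 ≈ -5.7486)
x = 1015 (x = -35*(-29) = 1015)
s = -1237/9014945 (s = 1/(-7282 - 7111/1237) = 1/(-9014945/1237) = -1237/9014945 ≈ -0.00013722)
x - s = 1015 - 1*(-1237/9014945) = 1015 + 1237/9014945 = 9150170412/9014945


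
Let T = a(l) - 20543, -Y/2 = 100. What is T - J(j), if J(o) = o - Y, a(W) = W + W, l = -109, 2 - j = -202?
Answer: -21165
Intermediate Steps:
j = 204 (j = 2 - 1*(-202) = 2 + 202 = 204)
a(W) = 2*W
Y = -200 (Y = -2*100 = -200)
T = -20761 (T = 2*(-109) - 20543 = -218 - 20543 = -20761)
J(o) = 200 + o (J(o) = o - 1*(-200) = o + 200 = 200 + o)
T - J(j) = -20761 - (200 + 204) = -20761 - 1*404 = -20761 - 404 = -21165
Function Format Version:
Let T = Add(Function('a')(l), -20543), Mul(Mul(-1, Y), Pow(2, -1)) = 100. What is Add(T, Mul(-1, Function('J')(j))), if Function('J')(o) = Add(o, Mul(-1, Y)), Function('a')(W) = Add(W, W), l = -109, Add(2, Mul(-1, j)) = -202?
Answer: -21165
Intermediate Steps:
j = 204 (j = Add(2, Mul(-1, -202)) = Add(2, 202) = 204)
Function('a')(W) = Mul(2, W)
Y = -200 (Y = Mul(-2, 100) = -200)
T = -20761 (T = Add(Mul(2, -109), -20543) = Add(-218, -20543) = -20761)
Function('J')(o) = Add(200, o) (Function('J')(o) = Add(o, Mul(-1, -200)) = Add(o, 200) = Add(200, o))
Add(T, Mul(-1, Function('J')(j))) = Add(-20761, Mul(-1, Add(200, 204))) = Add(-20761, Mul(-1, 404)) = Add(-20761, -404) = -21165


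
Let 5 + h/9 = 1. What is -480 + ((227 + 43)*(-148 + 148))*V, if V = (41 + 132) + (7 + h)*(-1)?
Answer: -480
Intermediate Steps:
h = -36 (h = -45 + 9*1 = -45 + 9 = -36)
V = 202 (V = (41 + 132) + (7 - 36)*(-1) = 173 - 29*(-1) = 173 + 29 = 202)
-480 + ((227 + 43)*(-148 + 148))*V = -480 + ((227 + 43)*(-148 + 148))*202 = -480 + (270*0)*202 = -480 + 0*202 = -480 + 0 = -480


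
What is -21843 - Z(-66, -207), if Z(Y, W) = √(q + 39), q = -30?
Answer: -21846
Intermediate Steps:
Z(Y, W) = 3 (Z(Y, W) = √(-30 + 39) = √9 = 3)
-21843 - Z(-66, -207) = -21843 - 1*3 = -21843 - 3 = -21846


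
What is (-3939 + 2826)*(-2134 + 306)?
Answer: 2034564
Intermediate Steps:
(-3939 + 2826)*(-2134 + 306) = -1113*(-1828) = 2034564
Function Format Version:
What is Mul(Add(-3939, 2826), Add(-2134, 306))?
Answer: 2034564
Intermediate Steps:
Mul(Add(-3939, 2826), Add(-2134, 306)) = Mul(-1113, -1828) = 2034564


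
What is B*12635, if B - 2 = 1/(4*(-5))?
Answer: 98553/4 ≈ 24638.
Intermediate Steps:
B = 39/20 (B = 2 + 1/(4*(-5)) = 2 + 1/(-20) = 2 - 1/20 = 39/20 ≈ 1.9500)
B*12635 = (39/20)*12635 = 98553/4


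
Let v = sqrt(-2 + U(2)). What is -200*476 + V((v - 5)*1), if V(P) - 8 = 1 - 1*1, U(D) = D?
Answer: -95192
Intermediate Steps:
v = 0 (v = sqrt(-2 + 2) = sqrt(0) = 0)
V(P) = 8 (V(P) = 8 + (1 - 1*1) = 8 + (1 - 1) = 8 + 0 = 8)
-200*476 + V((v - 5)*1) = -200*476 + 8 = -95200 + 8 = -95192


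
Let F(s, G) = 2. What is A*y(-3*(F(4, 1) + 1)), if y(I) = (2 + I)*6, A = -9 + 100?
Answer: -3822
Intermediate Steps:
A = 91
y(I) = 12 + 6*I
A*y(-3*(F(4, 1) + 1)) = 91*(12 + 6*(-3*(2 + 1))) = 91*(12 + 6*(-3*3)) = 91*(12 + 6*(-9)) = 91*(12 - 54) = 91*(-42) = -3822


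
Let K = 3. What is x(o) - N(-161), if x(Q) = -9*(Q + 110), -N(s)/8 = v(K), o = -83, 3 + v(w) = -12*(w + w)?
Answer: -843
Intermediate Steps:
v(w) = -3 - 24*w (v(w) = -3 - 12*(w + w) = -3 - 24*w)
N(s) = 600 (N(s) = -8*(-3 - 24*3) = -8*(-3 - 72) = -8*(-75) = 600)
x(Q) = -990 - 9*Q (x(Q) = -9*(110 + Q) = -990 - 9*Q)
x(o) - N(-161) = (-990 - 9*(-83)) - 1*600 = (-990 + 747) - 600 = -243 - 600 = -843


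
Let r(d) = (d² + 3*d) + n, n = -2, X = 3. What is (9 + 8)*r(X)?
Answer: 272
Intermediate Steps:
r(d) = -2 + d² + 3*d (r(d) = (d² + 3*d) - 2 = -2 + d² + 3*d)
(9 + 8)*r(X) = (9 + 8)*(-2 + 3² + 3*3) = 17*(-2 + 9 + 9) = 17*16 = 272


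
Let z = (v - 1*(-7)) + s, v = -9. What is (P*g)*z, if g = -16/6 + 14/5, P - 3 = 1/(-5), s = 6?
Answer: 112/75 ≈ 1.4933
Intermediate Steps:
P = 14/5 (P = 3 + 1/(-5) = 3 - ⅕ = 14/5 ≈ 2.8000)
g = 2/15 (g = -16*⅙ + 14*(⅕) = -8/3 + 14/5 = 2/15 ≈ 0.13333)
z = 4 (z = (-9 - 1*(-7)) + 6 = (-9 + 7) + 6 = -2 + 6 = 4)
(P*g)*z = ((14/5)*(2/15))*4 = (28/75)*4 = 112/75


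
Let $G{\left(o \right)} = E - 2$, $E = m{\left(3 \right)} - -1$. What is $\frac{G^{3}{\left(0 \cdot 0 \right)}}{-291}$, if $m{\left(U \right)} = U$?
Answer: $- \frac{8}{291} \approx -0.027491$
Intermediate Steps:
$E = 4$ ($E = 3 - -1 = 3 + 1 = 4$)
$G{\left(o \right)} = 2$ ($G{\left(o \right)} = 4 - 2 = 2$)
$\frac{G^{3}{\left(0 \cdot 0 \right)}}{-291} = \frac{2^{3}}{-291} = 8 \left(- \frac{1}{291}\right) = - \frac{8}{291}$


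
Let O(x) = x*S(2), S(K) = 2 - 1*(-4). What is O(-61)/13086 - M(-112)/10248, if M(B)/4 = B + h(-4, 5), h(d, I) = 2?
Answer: 4646/310429 ≈ 0.014966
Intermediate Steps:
S(K) = 6 (S(K) = 2 + 4 = 6)
M(B) = 8 + 4*B (M(B) = 4*(B + 2) = 4*(2 + B) = 8 + 4*B)
O(x) = 6*x (O(x) = x*6 = 6*x)
O(-61)/13086 - M(-112)/10248 = (6*(-61))/13086 - (8 + 4*(-112))/10248 = -366*1/13086 - (8 - 448)/10248 = -61/2181 - (-440)/10248 = -61/2181 - 1*(-55/1281) = -61/2181 + 55/1281 = 4646/310429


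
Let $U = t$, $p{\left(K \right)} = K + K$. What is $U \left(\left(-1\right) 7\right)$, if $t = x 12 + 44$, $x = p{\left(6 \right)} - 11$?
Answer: $-392$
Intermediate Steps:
$p{\left(K \right)} = 2 K$
$x = 1$ ($x = 2 \cdot 6 - 11 = 12 - 11 = 1$)
$t = 56$ ($t = 1 \cdot 12 + 44 = 12 + 44 = 56$)
$U = 56$
$U \left(\left(-1\right) 7\right) = 56 \left(\left(-1\right) 7\right) = 56 \left(-7\right) = -392$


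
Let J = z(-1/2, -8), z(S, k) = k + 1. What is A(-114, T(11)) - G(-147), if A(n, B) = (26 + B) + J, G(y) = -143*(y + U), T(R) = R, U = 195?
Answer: 6894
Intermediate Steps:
G(y) = -27885 - 143*y (G(y) = -143*(y + 195) = -143*(195 + y) = -27885 - 143*y)
z(S, k) = 1 + k
J = -7 (J = 1 - 8 = -7)
A(n, B) = 19 + B (A(n, B) = (26 + B) - 7 = 19 + B)
A(-114, T(11)) - G(-147) = (19 + 11) - (-27885 - 143*(-147)) = 30 - (-27885 + 21021) = 30 - 1*(-6864) = 30 + 6864 = 6894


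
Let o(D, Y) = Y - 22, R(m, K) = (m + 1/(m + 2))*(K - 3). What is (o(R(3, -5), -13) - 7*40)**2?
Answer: 99225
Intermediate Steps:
R(m, K) = (-3 + K)*(m + 1/(2 + m)) (R(m, K) = (m + 1/(2 + m))*(-3 + K) = (-3 + K)*(m + 1/(2 + m)))
o(D, Y) = -22 + Y
(o(R(3, -5), -13) - 7*40)**2 = ((-22 - 13) - 7*40)**2 = (-35 - 280)**2 = (-315)**2 = 99225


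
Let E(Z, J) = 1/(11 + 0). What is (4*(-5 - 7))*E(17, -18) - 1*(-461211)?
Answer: 5073273/11 ≈ 4.6121e+5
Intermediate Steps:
E(Z, J) = 1/11
(4*(-5 - 7))*E(17, -18) - 1*(-461211) = (4*(-5 - 7))*(1/11) - 1*(-461211) = (4*(-12))*(1/11) + 461211 = -48*1/11 + 461211 = -48/11 + 461211 = 5073273/11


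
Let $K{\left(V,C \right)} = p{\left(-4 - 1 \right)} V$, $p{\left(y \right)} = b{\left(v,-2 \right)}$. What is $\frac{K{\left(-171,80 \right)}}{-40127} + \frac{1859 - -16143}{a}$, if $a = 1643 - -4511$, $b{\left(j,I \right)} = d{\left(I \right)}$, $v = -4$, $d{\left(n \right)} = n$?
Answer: $\frac{360130793}{123470779} \approx 2.9167$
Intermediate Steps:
$b{\left(j,I \right)} = I$
$p{\left(y \right)} = -2$
$K{\left(V,C \right)} = - 2 V$
$a = 6154$ ($a = 1643 + 4511 = 6154$)
$\frac{K{\left(-171,80 \right)}}{-40127} + \frac{1859 - -16143}{a} = \frac{\left(-2\right) \left(-171\right)}{-40127} + \frac{1859 - -16143}{6154} = 342 \left(- \frac{1}{40127}\right) + \left(1859 + 16143\right) \frac{1}{6154} = - \frac{342}{40127} + 18002 \cdot \frac{1}{6154} = - \frac{342}{40127} + \frac{9001}{3077} = \frac{360130793}{123470779}$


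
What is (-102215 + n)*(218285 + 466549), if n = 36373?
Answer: -45090840228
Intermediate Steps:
(-102215 + n)*(218285 + 466549) = (-102215 + 36373)*(218285 + 466549) = -65842*684834 = -45090840228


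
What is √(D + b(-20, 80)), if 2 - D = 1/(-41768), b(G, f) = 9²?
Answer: √36199751290/20884 ≈ 9.1104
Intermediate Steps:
b(G, f) = 81
D = 83537/41768 (D = 2 - 1/(-41768) = 2 - 1*(-1/41768) = 2 + 1/41768 = 83537/41768 ≈ 2.0000)
√(D + b(-20, 80)) = √(83537/41768 + 81) = √(3466745/41768) = √36199751290/20884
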